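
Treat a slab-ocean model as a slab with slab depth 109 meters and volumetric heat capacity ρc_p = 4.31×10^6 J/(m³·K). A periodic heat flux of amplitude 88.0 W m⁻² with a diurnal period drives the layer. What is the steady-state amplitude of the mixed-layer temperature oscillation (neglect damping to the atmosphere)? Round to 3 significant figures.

0.00258 K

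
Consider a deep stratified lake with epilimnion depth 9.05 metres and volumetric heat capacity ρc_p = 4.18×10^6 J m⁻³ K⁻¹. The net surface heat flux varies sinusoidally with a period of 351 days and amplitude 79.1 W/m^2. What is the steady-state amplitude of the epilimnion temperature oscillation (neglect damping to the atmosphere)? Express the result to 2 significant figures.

10 K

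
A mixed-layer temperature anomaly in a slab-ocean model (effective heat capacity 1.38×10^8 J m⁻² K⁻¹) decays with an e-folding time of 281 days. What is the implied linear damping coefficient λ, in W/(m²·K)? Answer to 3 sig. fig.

5.68

Areal heat capacity C = 1.38×10^8 J m⁻² K⁻¹ (given).
τ = 281 days = 2.43×10^7 s.
λ = C / τ = 1.38×10^8 / 2.43×10^7 = 5.68 W/(m²·K).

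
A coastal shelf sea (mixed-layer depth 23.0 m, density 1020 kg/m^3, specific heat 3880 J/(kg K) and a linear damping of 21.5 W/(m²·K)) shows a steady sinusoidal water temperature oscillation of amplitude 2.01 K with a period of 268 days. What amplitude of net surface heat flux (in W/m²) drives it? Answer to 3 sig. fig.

65.8

Areal heat capacity C = ρ c_p D = 1020 × 3880 × 23.0 = 9.10×10^7 J/(m²·K).
ω = 2π / 2.32×10^7 s = 2.71×10^-7 s⁻¹.
√((Cω)² + λ²) = √((24.7)² + 21.5²) = 32.7 W/(m²·K).
F₀ = A × √((Cω)²+λ²) = 2.01 × 32.7 = 65.8 W/m².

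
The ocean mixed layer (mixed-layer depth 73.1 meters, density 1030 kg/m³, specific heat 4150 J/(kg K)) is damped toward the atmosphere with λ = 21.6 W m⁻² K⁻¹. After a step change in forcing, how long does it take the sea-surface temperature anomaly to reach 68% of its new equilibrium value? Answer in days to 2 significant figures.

Areal heat capacity C = ρ c_p D = 1030 × 4150 × 73.1 = 3.12×10^8 J m⁻² K⁻¹.
τ = C / λ = 3.12×10^8 / 21.6 = 1.45×10^7 s.
Fraction reached: 1 − e^(−t/τ) = 0.68 ⇒ t = −τ ln(1 − 0.68) = τ × 1.14.
t = 1.65×10^7 s = 191 days.

190 days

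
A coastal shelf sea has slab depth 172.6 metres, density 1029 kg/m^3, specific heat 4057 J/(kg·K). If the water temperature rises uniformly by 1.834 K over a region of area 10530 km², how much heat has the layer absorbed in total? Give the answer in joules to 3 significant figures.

Areal heat capacity C = ρ c_p D = 1029 × 4057 × 172.6 = 7.21×10^8 J m⁻² K⁻¹.
Heat per unit area: q = C ΔT = 7.21×10^8 × 1.834 = 1.32×10^9 J/m².
Total heat: Q = q × A = 1.32×10^9 × (10530 × 10⁶ m²) = 1.39×10^19 J.

1.39×10^19 J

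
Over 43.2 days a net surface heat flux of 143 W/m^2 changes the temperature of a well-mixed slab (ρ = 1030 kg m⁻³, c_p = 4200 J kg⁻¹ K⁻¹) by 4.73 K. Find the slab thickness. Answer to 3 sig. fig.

26.1 m

Heat input Q = F Δt = 143 × 3.73×10^6 s = 5.34×10^8 J/m².
Required areal heat capacity C = Q / ΔT = 1.13×10^8 J/(m²·K).
Depth D = C / (ρ c_p) = 1.13×10^8 / (1030 × 4200) = 26.1 m.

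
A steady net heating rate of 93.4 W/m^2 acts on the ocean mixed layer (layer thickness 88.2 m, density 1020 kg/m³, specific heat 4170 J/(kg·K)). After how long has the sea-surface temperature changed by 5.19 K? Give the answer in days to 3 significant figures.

Areal heat capacity C = ρ c_p D = 1020 × 4170 × 88.2 = 3.75×10^8 J/(m^2 K).
Time required: Δt = C ΔT / F = 3.75×10^8 × 5.19 / 93.4 = 2.08×10^7 s.
In days: 2.08×10^7 s / (86400 s/day) = 241 days.

241 days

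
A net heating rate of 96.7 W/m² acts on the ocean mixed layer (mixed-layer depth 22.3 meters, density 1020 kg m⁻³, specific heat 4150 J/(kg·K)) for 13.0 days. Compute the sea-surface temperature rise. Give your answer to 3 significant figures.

Areal heat capacity C = ρ c_p D = 1020 × 4150 × 22.3 = 9.44×10^7 J/(m²·K).
Net heat input Q = F Δt = 96.7 × (13.0 days × 86400 s/day) = 1.09×10^8 J/m².
ΔT = Q / C = 1.09×10^8 / 9.44×10^7 = 1.15 K.

1.15 K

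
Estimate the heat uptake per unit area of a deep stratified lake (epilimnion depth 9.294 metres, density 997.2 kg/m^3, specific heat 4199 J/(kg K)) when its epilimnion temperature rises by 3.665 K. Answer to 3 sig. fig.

Areal heat capacity C = ρ c_p D = 997.2 × 4199 × 9.294 = 3.89×10^7 J/(m²·K).
ΔQ = C ΔT = 3.89×10^7 × 3.665 = 1.43×10^8 J/m².

1.43×10^8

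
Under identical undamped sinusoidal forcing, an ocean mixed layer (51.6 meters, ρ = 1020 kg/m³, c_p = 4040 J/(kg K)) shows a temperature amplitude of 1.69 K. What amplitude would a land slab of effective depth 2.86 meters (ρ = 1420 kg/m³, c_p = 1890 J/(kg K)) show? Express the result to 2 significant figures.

C_ocean = 2.13×10^8 J/(m²·K); C_land = 7.68×10^6 J/(m²·K).
A ∝ 1/C ⇒ A_land = A_ocean × C_ocean/C_land = 1.69 × 27.7 = 46.8 K.

47 K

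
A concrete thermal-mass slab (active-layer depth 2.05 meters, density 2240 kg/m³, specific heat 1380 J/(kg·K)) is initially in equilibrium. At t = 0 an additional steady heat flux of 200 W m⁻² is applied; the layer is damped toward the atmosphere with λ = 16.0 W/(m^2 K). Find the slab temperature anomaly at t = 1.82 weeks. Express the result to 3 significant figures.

Areal heat capacity C = ρ c_p D = 2240 × 1380 × 2.05 = 6.34×10^6 J m⁻² K⁻¹.
τ = C / λ = 6.34×10^6 / 16.0 = 3.96×10^5 s.
Equilibrium anomaly ΔT_eq = F / λ = 200 / 16.0 = 12.5 K.
t = 1.82 weeks = 1.10×10^6 s, so t/τ = 2.78.
ΔT(t) = ΔT_eq (1 − e^(−t/τ)) = 12.5 × (1 − e^−2.78) = 11.7 K.

11.7 K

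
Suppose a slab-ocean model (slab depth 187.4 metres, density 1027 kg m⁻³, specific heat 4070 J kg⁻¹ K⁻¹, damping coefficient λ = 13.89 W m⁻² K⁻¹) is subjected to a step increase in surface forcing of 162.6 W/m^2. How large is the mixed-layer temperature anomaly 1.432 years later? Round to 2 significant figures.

6.5 K

Areal heat capacity C = ρ c_p D = 1027 × 4070 × 187.4 = 7.83×10^8 J/(m²·K).
τ = C / λ = 7.83×10^8 / 13.89 = 5.64×10^7 s.
Equilibrium anomaly ΔT_eq = F / λ = 162.6 / 13.89 = 11.7 K.
t = 1.432 years = 4.52×10^7 s, so t/τ = 0.801.
ΔT(t) = ΔT_eq (1 − e^(−t/τ)) = 11.7 × (1 − e^−0.801) = 6.45 K.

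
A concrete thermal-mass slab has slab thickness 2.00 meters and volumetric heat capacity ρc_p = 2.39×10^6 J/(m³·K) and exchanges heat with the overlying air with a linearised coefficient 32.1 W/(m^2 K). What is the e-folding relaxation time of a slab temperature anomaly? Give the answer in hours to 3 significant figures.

41.4 hours

Areal heat capacity C = ρc_p × D = 2.39×10^6 × 2.00 = 4.78×10^6 J m⁻² K⁻¹.
Relaxation time τ = C / λ = 4.78×10^6 / 32.1 = 1.49×10^5 s.
In hours: 1.49×10^5 s / (3600 s/hour) = 41.4 hours.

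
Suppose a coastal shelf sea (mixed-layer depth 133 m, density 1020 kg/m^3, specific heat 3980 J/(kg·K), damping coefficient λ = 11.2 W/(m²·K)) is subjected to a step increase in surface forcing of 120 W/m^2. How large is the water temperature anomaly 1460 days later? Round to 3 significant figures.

9.93 K

Areal heat capacity C = ρ c_p D = 1020 × 3980 × 133 = 5.40×10^8 J/(m^2 K).
τ = C / λ = 5.40×10^8 / 11.2 = 4.82×10^7 s.
Equilibrium anomaly ΔT_eq = F / λ = 120 / 11.2 = 10.7 K.
t = 1460 days = 1.26×10^8 s, so t/τ = 2.62.
ΔT(t) = ΔT_eq (1 − e^(−t/τ)) = 10.7 × (1 − e^−2.62) = 9.93 K.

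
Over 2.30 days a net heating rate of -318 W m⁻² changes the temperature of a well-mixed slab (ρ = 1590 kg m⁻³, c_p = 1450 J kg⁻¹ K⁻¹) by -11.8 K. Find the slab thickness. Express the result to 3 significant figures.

Heat input Q = F Δt = -318 × 1.99×10^5 s = -6.32×10^7 J/m².
Required areal heat capacity C = Q / ΔT = 5.36×10^6 J/(m²·K).
Depth D = C / (ρ c_p) = 5.36×10^6 / (1590 × 1450) = 2.32 m.

2.32 m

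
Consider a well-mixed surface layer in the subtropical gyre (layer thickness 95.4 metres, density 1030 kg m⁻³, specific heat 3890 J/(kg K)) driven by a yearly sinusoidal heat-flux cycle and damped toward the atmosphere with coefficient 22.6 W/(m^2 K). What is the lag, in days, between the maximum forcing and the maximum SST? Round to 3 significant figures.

74.5 days

Areal heat capacity C = ρ c_p D = 1030 × 3890 × 95.4 = 3.82×10^8 J/(m²·K).
ω = 2π / 3.15×10^7 s = 1.99×10^-7 s⁻¹.
Phase lag φ = arctan(Cω/λ) = arctan(76.2/22.6) = 1.28 rad.
Time lag = φ / ω = 1.28 / 1.99×10^-7 = 6.44×10^6 s = 74.5 days.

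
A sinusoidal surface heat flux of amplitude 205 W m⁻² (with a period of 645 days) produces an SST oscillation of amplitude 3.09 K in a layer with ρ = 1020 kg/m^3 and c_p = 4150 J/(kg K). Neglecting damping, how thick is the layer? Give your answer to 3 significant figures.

139 m

ω = 2π / 5.57×10^7 s = 1.13×10^-7 s⁻¹.
Required C = F₀ / (A ω) = 205 / (3.09 × 1.13×10^-7) = 5.88×10^8 J/(m²·K).
D = C / (ρ c_p) = 5.88×10^8 / (1020 × 4150) = 139 m.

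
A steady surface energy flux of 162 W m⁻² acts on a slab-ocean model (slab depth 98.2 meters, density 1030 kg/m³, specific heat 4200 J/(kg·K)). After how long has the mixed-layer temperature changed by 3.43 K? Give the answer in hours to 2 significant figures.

Areal heat capacity C = ρ c_p D = 1030 × 4200 × 98.2 = 4.25×10^8 J m⁻² K⁻¹.
Time required: Δt = C ΔT / F = 4.25×10^8 × 3.43 / 162 = 8.99×10^6 s.
In hours: 8.99×10^6 s / (3600 s/hour) = 2500 hours.

2500 hours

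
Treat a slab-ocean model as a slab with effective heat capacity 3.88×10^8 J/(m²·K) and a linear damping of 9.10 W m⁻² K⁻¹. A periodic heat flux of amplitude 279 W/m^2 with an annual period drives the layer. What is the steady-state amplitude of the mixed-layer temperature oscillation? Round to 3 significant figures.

3.58 K

Areal heat capacity C = 3.88×10^8 J/(m²·K) (given).
Angular frequency ω = 2π / T = 2π / 3.15×10^7 s = 1.99×10^-7 s⁻¹.
√((Cω)² + λ²) = √((77.3)² + 9.10²) = 77.8 W/(m²·K).
Amplitude A = F₀ / √((Cω)²+λ²) = 279 / 77.8 = 3.58 K.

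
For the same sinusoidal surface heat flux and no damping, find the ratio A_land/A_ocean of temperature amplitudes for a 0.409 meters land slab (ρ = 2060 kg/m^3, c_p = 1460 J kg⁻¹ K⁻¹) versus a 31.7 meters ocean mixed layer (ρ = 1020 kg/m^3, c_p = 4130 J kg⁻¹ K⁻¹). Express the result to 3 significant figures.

109

C_ocean = 1020 × 4130 × 31.7 = 1.34×10^8 J/(m²·K).
C_land = 2060 × 1460 × 0.409 = 1.23×10^6 J/(m²·K).
Undamped amplitude ∝ 1/C, so A_land/A_ocean = C_ocean/C_land = 109.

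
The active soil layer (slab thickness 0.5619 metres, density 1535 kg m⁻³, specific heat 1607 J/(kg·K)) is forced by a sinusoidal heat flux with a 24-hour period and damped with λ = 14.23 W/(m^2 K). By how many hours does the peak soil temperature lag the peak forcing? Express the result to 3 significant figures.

5.46 hours

Areal heat capacity C = ρ c_p D = 1535 × 1607 × 0.5619 = 1.39×10^6 J m⁻² K⁻¹.
ω = 2π / 86400 s = 7.27×10^-5 s⁻¹.
Phase lag φ = arctan(Cω/λ) = arctan(101/14.23) = 1.43 rad.
Time lag = φ / ω = 1.43 / 7.27×10^-5 = 19700 s = 5.46 hours.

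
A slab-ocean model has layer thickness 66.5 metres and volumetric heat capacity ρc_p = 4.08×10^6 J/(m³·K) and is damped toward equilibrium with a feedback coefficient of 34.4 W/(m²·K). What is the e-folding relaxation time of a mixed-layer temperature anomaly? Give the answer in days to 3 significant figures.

91.3 days

Areal heat capacity C = ρc_p × D = 4.08×10^6 × 66.5 = 2.71×10^8 J m⁻² K⁻¹.
Relaxation time τ = C / λ = 2.71×10^8 / 34.4 = 7.89×10^6 s.
In days: 7.89×10^6 s / (86400 s/day) = 91.3 days.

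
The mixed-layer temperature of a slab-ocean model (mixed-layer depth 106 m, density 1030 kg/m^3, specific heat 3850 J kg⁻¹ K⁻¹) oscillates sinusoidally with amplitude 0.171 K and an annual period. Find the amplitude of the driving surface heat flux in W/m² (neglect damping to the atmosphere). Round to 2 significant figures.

14

Areal heat capacity C = ρ c_p D = 1030 × 3850 × 106 = 4.20×10^8 J m⁻² K⁻¹.
ω = 2π / 3.15×10^7 s = 1.99×10^-7 s⁻¹.
Cω = 4.20×10^8 × 1.99×10^-7 = 83.7 W/(m²·K).
F₀ = A × Cω = 0.171 × 83.7 = 14.3 W/m².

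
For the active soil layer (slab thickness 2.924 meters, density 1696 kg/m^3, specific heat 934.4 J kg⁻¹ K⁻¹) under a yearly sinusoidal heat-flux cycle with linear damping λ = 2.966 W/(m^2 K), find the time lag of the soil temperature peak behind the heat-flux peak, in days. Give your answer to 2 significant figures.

18 days

Areal heat capacity C = ρ c_p D = 1696 × 934.4 × 2.924 = 4.63×10^6 J/(m²·K).
ω = 2π / 3.15×10^7 s = 1.99×10^-7 s⁻¹.
Phase lag φ = arctan(Cω/λ) = arctan(0.923/2.966) = 0.302 rad.
Time lag = φ / ω = 0.302 / 1.99×10^-7 = 1.51×10^6 s = 17.5 days.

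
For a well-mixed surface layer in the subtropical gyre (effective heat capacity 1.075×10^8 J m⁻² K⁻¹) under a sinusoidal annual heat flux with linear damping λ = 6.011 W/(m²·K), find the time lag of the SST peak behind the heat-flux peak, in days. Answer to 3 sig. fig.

75.4 days

Areal heat capacity C = 1.075×10^8 J m⁻² K⁻¹ (given).
ω = 2π / 3.15×10^7 s = 1.99×10^-7 s⁻¹.
Phase lag φ = arctan(Cω/λ) = arctan(21.4/6.011) = 1.30 rad.
Time lag = φ / ω = 1.30 / 1.99×10^-7 = 6.51×10^6 s = 75.4 days.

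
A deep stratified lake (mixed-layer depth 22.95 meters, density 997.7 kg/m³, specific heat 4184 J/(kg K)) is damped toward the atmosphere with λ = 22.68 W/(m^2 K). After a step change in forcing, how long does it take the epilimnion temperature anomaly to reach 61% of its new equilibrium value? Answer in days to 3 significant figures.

Areal heat capacity C = ρ c_p D = 997.7 × 4184 × 22.95 = 9.58×10^7 J m⁻² K⁻¹.
τ = C / λ = 9.58×10^7 / 22.68 = 4.22×10^6 s.
Fraction reached: 1 − e^(−t/τ) = 0.61 ⇒ t = −τ ln(1 − 0.61) = τ × 0.942.
t = 3.98×10^6 s = 46.0 days.

46.0 days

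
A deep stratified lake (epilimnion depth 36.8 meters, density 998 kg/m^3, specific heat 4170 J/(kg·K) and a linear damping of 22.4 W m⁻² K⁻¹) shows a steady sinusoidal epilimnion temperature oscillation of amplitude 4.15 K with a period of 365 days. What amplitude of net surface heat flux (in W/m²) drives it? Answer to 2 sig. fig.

Areal heat capacity C = ρ c_p D = 998 × 4170 × 36.8 = 1.53×10^8 J/(m²·K).
ω = 2π / 3.15×10^7 s = 1.99×10^-7 s⁻¹.
√((Cω)² + λ²) = √((30.5)² + 22.4²) = 37.9 W/(m²·K).
F₀ = A × √((Cω)²+λ²) = 4.15 × 37.9 = 157 W/m².

160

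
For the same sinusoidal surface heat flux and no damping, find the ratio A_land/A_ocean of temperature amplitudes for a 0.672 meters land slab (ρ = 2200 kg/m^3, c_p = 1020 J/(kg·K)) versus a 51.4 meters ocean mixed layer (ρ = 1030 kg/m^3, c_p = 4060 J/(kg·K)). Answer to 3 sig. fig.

143

C_ocean = 1030 × 4060 × 51.4 = 2.15×10^8 J/(m²·K).
C_land = 2200 × 1020 × 0.672 = 1.51×10^6 J/(m²·K).
Undamped amplitude ∝ 1/C, so A_land/A_ocean = C_ocean/C_land = 143.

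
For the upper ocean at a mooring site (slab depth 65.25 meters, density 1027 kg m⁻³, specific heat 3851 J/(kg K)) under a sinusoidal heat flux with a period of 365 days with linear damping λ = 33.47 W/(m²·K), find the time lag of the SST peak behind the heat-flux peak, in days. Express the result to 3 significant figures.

Areal heat capacity C = ρ c_p D = 1027 × 3851 × 65.25 = 2.58×10^8 J m⁻² K⁻¹.
ω = 2π / 3.15×10^7 s = 1.99×10^-7 s⁻¹.
Phase lag φ = arctan(Cω/λ) = arctan(51.4/33.47) = 0.994 rad.
Time lag = φ / ω = 0.994 / 1.99×10^-7 = 4.99×10^6 s = 57.7 days.

57.7 days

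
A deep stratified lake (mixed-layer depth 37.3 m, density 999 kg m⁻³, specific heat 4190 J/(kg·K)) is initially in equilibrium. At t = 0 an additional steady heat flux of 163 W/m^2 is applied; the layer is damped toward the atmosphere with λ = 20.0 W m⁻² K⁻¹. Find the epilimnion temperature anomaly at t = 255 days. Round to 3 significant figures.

Areal heat capacity C = ρ c_p D = 999 × 4190 × 37.3 = 1.56×10^8 J/(m^2 K).
τ = C / λ = 1.56×10^8 / 20.0 = 7.81×10^6 s.
Equilibrium anomaly ΔT_eq = F / λ = 163 / 20.0 = 8.15 K.
t = 255 days = 2.20×10^7 s, so t/τ = 2.82.
ΔT(t) = ΔT_eq (1 − e^(−t/τ)) = 8.15 × (1 − e^−2.82) = 7.67 K.

7.67 K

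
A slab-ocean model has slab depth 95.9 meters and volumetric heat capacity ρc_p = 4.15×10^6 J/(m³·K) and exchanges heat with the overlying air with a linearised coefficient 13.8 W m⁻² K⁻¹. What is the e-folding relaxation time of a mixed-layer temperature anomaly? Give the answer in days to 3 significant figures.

334 days

Areal heat capacity C = ρc_p × D = 4.15×10^6 × 95.9 = 3.98×10^8 J/(m²·K).
Relaxation time τ = C / λ = 3.98×10^8 / 13.8 = 2.88×10^7 s.
In days: 2.88×10^7 s / (86400 s/day) = 334 days.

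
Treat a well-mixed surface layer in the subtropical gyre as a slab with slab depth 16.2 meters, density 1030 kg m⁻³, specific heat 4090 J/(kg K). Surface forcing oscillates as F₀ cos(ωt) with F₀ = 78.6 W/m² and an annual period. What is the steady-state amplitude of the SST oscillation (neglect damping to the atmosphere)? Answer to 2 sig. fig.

5.8 K

Areal heat capacity C = ρ c_p D = 1030 × 4090 × 16.2 = 6.82×10^7 J m⁻² K⁻¹.
Angular frequency ω = 2π / T = 2π / 3.15×10^7 s = 1.99×10^-7 s⁻¹.
Cω = 6.82×10^7 × 1.99×10^-7 = 13.6 W/(m²·K).
Amplitude A = F₀ / (Cω) = 78.6 / 13.6 = 5.78 K.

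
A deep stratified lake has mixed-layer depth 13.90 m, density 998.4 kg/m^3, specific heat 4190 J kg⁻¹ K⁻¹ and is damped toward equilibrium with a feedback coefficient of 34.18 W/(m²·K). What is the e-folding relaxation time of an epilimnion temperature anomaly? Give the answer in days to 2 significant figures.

Areal heat capacity C = ρ c_p D = 998.4 × 4190 × 13.90 = 5.81×10^7 J/(m^2 K).
Relaxation time τ = C / λ = 5.81×10^7 / 34.18 = 1.70×10^6 s.
In days: 1.70×10^6 s / (86400 s/day) = 19.7 days.

20 days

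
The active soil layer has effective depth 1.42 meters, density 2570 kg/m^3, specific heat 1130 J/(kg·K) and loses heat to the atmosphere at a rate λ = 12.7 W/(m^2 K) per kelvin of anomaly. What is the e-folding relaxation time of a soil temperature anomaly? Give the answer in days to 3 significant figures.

3.76 days

Areal heat capacity C = ρ c_p D = 2570 × 1130 × 1.42 = 4.12×10^6 J/(m^2 K).
Relaxation time τ = C / λ = 4.12×10^6 / 12.7 = 3.25×10^5 s.
In days: 3.25×10^5 s / (86400 s/day) = 3.76 days.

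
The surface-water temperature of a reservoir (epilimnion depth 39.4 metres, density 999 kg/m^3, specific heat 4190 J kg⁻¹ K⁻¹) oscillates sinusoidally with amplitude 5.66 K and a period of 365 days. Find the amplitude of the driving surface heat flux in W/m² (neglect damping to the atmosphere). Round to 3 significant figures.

Areal heat capacity C = ρ c_p D = 999 × 4190 × 39.4 = 1.65×10^8 J m⁻² K⁻¹.
ω = 2π / 3.15×10^7 s = 1.99×10^-7 s⁻¹.
Cω = 1.65×10^8 × 1.99×10^-7 = 32.9 W/(m²·K).
F₀ = A × Cω = 5.66 × 32.9 = 186 W/m².

186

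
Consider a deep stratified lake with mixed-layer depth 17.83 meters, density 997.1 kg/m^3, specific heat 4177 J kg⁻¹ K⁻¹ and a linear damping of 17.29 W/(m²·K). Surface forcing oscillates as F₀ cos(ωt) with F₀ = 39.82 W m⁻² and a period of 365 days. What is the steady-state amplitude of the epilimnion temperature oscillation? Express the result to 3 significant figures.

1.75 K

Areal heat capacity C = ρ c_p D = 997.1 × 4177 × 17.83 = 7.43×10^7 J/(m²·K).
Angular frequency ω = 2π / T = 2π / 3.15×10^7 s = 1.99×10^-7 s⁻¹.
√((Cω)² + λ²) = √((14.8)² + 17.29²) = 22.8 W/(m²·K).
Amplitude A = F₀ / √((Cω)²+λ²) = 39.82 / 22.8 = 1.75 K.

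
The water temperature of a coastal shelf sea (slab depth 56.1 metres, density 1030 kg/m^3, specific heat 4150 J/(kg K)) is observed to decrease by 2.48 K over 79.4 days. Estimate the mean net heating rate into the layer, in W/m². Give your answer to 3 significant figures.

-86.7

Areal heat capacity C = ρ c_p D = 1030 × 4150 × 56.1 = 2.40×10^8 J/(m^2 K).
Required heat per unit area: Q = C ΔT = 2.40×10^8 × -2.48 = -5.95×10^8 J/m².
Flux F = Q / Δt = -5.95×10^8 / 6.86×10^6 s = -86.7 W/m².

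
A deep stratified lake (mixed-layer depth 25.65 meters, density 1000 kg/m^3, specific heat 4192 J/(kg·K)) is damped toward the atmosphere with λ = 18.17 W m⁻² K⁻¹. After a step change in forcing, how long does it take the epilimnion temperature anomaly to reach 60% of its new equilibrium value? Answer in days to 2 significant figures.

Areal heat capacity C = ρ c_p D = 1000 × 4192 × 25.65 = 1.08×10^8 J/(m^2 K).
τ = C / λ = 1.08×10^8 / 18.17 = 5.92×10^6 s.
Fraction reached: 1 − e^(−t/τ) = 0.60 ⇒ t = −τ ln(1 − 0.60) = τ × 0.916.
t = 5.42×10^6 s = 62.8 days.

63 days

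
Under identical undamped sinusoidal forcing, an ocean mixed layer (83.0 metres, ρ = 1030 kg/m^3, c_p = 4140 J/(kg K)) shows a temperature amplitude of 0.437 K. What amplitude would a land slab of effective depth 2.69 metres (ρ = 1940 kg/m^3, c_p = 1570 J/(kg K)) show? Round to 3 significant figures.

18.9 K

C_ocean = 3.54×10^8 J/(m²·K); C_land = 8.19×10^6 J/(m²·K).
A ∝ 1/C ⇒ A_land = A_ocean × C_ocean/C_land = 0.437 × 43.2 = 18.9 K.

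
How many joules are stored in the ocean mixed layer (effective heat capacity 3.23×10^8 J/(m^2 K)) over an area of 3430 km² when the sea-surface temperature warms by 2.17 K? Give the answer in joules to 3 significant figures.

2.40×10^18 J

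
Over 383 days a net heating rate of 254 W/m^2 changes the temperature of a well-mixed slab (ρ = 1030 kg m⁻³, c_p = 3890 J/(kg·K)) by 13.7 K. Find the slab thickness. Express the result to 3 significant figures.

153 m

Heat input Q = F Δt = 254 × 3.31×10^7 s = 8.41×10^9 J/m².
Required areal heat capacity C = Q / ΔT = 6.14×10^8 J/(m²·K).
Depth D = C / (ρ c_p) = 6.14×10^8 / (1030 × 3890) = 153 m.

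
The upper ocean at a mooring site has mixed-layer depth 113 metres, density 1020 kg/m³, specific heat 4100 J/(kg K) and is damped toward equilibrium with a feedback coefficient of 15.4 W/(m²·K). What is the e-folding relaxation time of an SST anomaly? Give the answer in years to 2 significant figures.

0.97 years

Areal heat capacity C = ρ c_p D = 1020 × 4100 × 113 = 4.73×10^8 J/(m^2 K).
Relaxation time τ = C / λ = 4.73×10^8 / 15.4 = 3.07×10^7 s.
In years: 3.07×10^7 s / (3.156×10^7 s/year) = 0.972 years.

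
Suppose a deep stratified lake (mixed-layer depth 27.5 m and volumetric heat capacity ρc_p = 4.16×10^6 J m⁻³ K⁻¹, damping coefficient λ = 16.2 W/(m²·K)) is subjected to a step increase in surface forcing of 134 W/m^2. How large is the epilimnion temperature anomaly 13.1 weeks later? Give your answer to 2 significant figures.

5.6 K

Areal heat capacity C = ρc_p × D = 4.16×10^6 × 27.5 = 1.14×10^8 J/(m^2 K).
τ = C / λ = 1.14×10^8 / 16.2 = 7.06×10^6 s.
Equilibrium anomaly ΔT_eq = F / λ = 134 / 16.2 = 8.27 K.
t = 13.1 weeks = 7.92×10^6 s, so t/τ = 1.12.
ΔT(t) = ΔT_eq (1 − e^(−t/τ)) = 8.27 × (1 − e^−1.12) = 5.58 K.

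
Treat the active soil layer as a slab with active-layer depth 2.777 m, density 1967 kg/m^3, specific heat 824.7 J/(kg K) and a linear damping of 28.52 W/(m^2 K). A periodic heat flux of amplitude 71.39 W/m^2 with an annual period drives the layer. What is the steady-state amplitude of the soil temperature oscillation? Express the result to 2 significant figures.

Areal heat capacity C = ρ c_p D = 1967 × 824.7 × 2.777 = 4.50×10^6 J/(m²·K).
Angular frequency ω = 2π / T = 2π / 3.15×10^7 s = 1.99×10^-7 s⁻¹.
√((Cω)² + λ²) = √((0.898)² + 28.52²) = 28.5 W/(m²·K).
Amplitude A = F₀ / √((Cω)²+λ²) = 71.39 / 28.5 = 2.50 K.

2.5 K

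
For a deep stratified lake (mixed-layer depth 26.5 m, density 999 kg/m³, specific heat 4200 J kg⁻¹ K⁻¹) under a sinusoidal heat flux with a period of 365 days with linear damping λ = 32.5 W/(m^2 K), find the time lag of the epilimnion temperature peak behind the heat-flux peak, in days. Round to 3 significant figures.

34.8 days

Areal heat capacity C = ρ c_p D = 999 × 4200 × 26.5 = 1.11×10^8 J/(m^2 K).
ω = 2π / 3.15×10^7 s = 1.99×10^-7 s⁻¹.
Phase lag φ = arctan(Cω/λ) = arctan(22.2/32.5) = 0.598 rad.
Time lag = φ / ω = 0.598 / 1.99×10^-7 = 3.00×10^6 s = 34.8 days.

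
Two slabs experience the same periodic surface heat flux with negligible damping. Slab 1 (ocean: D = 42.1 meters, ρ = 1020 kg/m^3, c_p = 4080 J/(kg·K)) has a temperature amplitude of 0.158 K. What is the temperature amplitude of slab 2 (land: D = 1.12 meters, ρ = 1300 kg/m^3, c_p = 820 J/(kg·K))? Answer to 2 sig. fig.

23 K

C_ocean = 1.75×10^8 J/(m²·K); C_land = 1.19×10^6 J/(m²·K).
A ∝ 1/C ⇒ A_land = A_ocean × C_ocean/C_land = 0.158 × 147 = 23.2 K.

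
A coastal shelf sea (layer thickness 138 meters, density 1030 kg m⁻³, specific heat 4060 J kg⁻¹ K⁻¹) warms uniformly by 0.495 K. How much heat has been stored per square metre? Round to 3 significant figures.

2.86×10^8

Areal heat capacity C = ρ c_p D = 1030 × 4060 × 138 = 5.77×10^8 J/(m²·K).
ΔQ = C ΔT = 5.77×10^8 × 0.495 = 2.86×10^8 J/m².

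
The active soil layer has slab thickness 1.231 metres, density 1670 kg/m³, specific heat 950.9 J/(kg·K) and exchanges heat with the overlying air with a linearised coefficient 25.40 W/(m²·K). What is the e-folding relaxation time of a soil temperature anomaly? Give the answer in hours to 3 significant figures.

21.4 hours

Areal heat capacity C = ρ c_p D = 1670 × 950.9 × 1.231 = 1.95×10^6 J/(m²·K).
Relaxation time τ = C / λ = 1.95×10^6 / 25.40 = 77000 s.
In hours: 77000 s / (3600 s/hour) = 21.4 hours.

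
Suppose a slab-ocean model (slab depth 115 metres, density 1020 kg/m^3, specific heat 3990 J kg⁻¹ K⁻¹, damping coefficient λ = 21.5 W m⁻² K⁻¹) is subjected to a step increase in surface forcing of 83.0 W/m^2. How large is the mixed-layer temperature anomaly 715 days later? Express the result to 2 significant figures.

Areal heat capacity C = ρ c_p D = 1020 × 3990 × 115 = 4.68×10^8 J m⁻² K⁻¹.
τ = C / λ = 4.68×10^8 / 21.5 = 2.18×10^7 s.
Equilibrium anomaly ΔT_eq = F / λ = 83.0 / 21.5 = 3.86 K.
t = 715 days = 6.18×10^7 s, so t/τ = 2.84.
ΔT(t) = ΔT_eq (1 − e^(−t/τ)) = 3.86 × (1 − e^−2.84) = 3.63 K.

3.6 K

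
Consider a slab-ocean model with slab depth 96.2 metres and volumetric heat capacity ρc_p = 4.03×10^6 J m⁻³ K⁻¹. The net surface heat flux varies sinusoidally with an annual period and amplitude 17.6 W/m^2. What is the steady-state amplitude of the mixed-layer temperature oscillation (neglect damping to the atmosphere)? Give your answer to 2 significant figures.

Areal heat capacity C = ρc_p × D = 4.03×10^6 × 96.2 = 3.88×10^8 J/(m²·K).
Angular frequency ω = 2π / T = 2π / 3.15×10^7 s = 1.99×10^-7 s⁻¹.
Cω = 3.88×10^8 × 1.99×10^-7 = 77.2 W/(m²·K).
Amplitude A = F₀ / (Cω) = 17.6 / 77.2 = 0.228 K.

0.23 K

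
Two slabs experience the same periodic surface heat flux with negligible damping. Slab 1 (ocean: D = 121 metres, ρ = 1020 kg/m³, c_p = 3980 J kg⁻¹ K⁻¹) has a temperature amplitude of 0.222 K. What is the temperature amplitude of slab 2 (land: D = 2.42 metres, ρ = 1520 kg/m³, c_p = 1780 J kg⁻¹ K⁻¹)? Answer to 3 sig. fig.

C_ocean = 4.91×10^8 J/(m²·K); C_land = 6.55×10^6 J/(m²·K).
A ∝ 1/C ⇒ A_land = A_ocean × C_ocean/C_land = 0.222 × 75.0 = 16.7 K.

16.7 K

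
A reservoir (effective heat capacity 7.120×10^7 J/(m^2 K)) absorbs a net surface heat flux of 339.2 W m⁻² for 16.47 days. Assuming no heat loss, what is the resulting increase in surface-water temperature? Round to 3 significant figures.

Areal heat capacity C = 7.120×10^7 J/(m^2 K) (given).
Net heat input Q = F Δt = 339.2 × (16.47 days × 86400 s/day) = 4.83×10^8 J/m².
ΔT = Q / C = 4.83×10^8 / 7.12×10^7 = 6.78 K.

6.78 K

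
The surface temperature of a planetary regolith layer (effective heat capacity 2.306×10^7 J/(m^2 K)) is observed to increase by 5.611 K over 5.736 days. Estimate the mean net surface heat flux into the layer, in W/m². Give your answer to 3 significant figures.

Areal heat capacity C = 2.306×10^7 J/(m^2 K) (given).
Required heat per unit area: Q = C ΔT = 2.31×10^7 × 5.611 = 1.29×10^8 J/m².
Flux F = Q / Δt = 1.29×10^8 / 4.96×10^5 s = 261 W/m².

261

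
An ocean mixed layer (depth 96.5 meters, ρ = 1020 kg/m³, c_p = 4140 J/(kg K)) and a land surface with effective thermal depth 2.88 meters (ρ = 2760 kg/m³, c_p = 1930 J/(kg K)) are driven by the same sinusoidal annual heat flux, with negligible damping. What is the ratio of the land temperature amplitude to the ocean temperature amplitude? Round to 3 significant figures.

26.6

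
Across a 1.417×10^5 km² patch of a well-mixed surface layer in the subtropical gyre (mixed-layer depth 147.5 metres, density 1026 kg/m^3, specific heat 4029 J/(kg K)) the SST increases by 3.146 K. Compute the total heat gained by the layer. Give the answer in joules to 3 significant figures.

Areal heat capacity C = ρ c_p D = 1026 × 4029 × 147.5 = 6.10×10^8 J/(m^2 K).
Heat per unit area: q = C ΔT = 6.10×10^8 × 3.146 = 1.92×10^9 J/m².
Total heat: Q = q × A = 1.92×10^9 × (1.417×10^5 × 10⁶ m²) = 2.72×10^20 J.

2.72×10^20 J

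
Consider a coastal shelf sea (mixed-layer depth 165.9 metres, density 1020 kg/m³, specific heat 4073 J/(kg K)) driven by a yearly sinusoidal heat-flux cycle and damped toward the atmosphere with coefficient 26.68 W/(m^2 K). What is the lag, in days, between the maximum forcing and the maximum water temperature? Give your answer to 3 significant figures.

80.1 days

Areal heat capacity C = ρ c_p D = 1020 × 4073 × 165.9 = 6.89×10^8 J m⁻² K⁻¹.
ω = 2π / 3.15×10^7 s = 1.99×10^-7 s⁻¹.
Phase lag φ = arctan(Cω/λ) = arctan(137/26.68) = 1.38 rad.
Time lag = φ / ω = 1.38 / 1.99×10^-7 = 6.92×10^6 s = 80.1 days.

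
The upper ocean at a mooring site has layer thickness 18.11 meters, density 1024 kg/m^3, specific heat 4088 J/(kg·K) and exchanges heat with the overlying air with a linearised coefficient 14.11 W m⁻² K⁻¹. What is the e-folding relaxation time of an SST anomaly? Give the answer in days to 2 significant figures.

62 days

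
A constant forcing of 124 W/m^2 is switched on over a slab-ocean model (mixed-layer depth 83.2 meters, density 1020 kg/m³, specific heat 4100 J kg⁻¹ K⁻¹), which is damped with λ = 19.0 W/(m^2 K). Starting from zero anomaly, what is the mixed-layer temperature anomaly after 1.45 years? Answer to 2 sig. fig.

Areal heat capacity C = ρ c_p D = 1020 × 4100 × 83.2 = 3.48×10^8 J/(m^2 K).
τ = C / λ = 3.48×10^8 / 19.0 = 1.83×10^7 s.
Equilibrium anomaly ΔT_eq = F / λ = 124 / 19.0 = 6.53 K.
t = 1.45 years = 4.58×10^7 s, so t/τ = 2.50.
ΔT(t) = ΔT_eq (1 − e^(−t/τ)) = 6.53 × (1 − e^−2.50) = 5.99 K.

6.0 K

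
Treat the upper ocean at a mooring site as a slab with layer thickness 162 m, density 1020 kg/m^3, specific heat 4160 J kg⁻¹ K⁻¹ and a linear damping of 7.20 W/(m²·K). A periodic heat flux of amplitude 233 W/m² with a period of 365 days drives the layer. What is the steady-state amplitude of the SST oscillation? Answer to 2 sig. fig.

Areal heat capacity C = ρ c_p D = 1020 × 4160 × 162 = 6.87×10^8 J/(m²·K).
Angular frequency ω = 2π / T = 2π / 3.15×10^7 s = 1.99×10^-7 s⁻¹.
√((Cω)² + λ²) = √((137)² + 7.20²) = 137 W/(m²·K).
Amplitude A = F₀ / √((Cω)²+λ²) = 233 / 137 = 1.70 K.

1.7 K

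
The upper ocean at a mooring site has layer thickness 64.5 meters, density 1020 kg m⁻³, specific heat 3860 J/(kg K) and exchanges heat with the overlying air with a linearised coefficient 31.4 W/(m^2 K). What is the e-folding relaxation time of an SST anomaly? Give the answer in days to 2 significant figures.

Areal heat capacity C = ρ c_p D = 1020 × 3860 × 64.5 = 2.54×10^8 J/(m²·K).
Relaxation time τ = C / λ = 2.54×10^8 / 31.4 = 8.09×10^6 s.
In days: 8.09×10^6 s / (86400 s/day) = 93.6 days.

94 days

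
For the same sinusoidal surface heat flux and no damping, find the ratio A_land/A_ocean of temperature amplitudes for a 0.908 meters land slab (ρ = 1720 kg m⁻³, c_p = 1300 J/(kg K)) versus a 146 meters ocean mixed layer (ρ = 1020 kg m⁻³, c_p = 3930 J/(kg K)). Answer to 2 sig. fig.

290

C_ocean = 1020 × 3930 × 146 = 5.85×10^8 J/(m²·K).
C_land = 1720 × 1300 × 0.908 = 2.03×10^6 J/(m²·K).
Undamped amplitude ∝ 1/C, so A_land/A_ocean = C_ocean/C_land = 288.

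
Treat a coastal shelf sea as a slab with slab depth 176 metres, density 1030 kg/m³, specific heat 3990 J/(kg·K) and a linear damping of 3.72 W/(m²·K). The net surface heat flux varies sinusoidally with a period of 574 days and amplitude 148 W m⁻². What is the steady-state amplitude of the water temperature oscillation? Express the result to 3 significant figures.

1.61 K

Areal heat capacity C = ρ c_p D = 1030 × 3990 × 176 = 7.23×10^8 J/(m²·K).
Angular frequency ω = 2π / T = 2π / 4.96×10^7 s = 1.27×10^-7 s⁻¹.
√((Cω)² + λ²) = √((91.6)² + 3.72²) = 91.7 W/(m²·K).
Amplitude A = F₀ / √((Cω)²+λ²) = 148 / 91.7 = 1.61 K.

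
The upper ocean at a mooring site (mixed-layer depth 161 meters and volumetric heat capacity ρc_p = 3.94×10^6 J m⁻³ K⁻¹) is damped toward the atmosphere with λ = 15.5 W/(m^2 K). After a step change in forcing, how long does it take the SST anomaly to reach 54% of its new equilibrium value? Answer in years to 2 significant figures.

Areal heat capacity C = ρc_p × D = 3.94×10^6 × 161 = 6.34×10^8 J/(m²·K).
τ = C / λ = 6.34×10^8 / 15.5 = 4.09×10^7 s.
Fraction reached: 1 − e^(−t/τ) = 0.54 ⇒ t = −τ ln(1 − 0.54) = τ × 0.777.
t = 3.18×10^7 s = 1.01 years.

1.0 years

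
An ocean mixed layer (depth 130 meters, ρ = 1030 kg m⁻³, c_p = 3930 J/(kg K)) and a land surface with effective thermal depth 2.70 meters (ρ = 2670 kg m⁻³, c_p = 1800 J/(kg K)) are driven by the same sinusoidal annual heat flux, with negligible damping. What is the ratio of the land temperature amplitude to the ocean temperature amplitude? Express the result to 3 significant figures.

C_ocean = 1030 × 3930 × 130 = 5.26×10^8 J/(m²·K).
C_land = 2670 × 1800 × 2.70 = 1.30×10^7 J/(m²·K).
Undamped amplitude ∝ 1/C, so A_land/A_ocean = C_ocean/C_land = 40.6.

40.6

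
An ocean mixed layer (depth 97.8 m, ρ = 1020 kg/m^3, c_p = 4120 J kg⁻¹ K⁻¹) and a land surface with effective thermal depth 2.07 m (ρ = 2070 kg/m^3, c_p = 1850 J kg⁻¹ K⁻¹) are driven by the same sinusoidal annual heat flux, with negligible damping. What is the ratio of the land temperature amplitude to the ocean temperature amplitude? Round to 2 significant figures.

C_ocean = 1020 × 4120 × 97.8 = 4.11×10^8 J/(m²·K).
C_land = 2070 × 1850 × 2.07 = 7.93×10^6 J/(m²·K).
Undamped amplitude ∝ 1/C, so A_land/A_ocean = C_ocean/C_land = 51.8.

52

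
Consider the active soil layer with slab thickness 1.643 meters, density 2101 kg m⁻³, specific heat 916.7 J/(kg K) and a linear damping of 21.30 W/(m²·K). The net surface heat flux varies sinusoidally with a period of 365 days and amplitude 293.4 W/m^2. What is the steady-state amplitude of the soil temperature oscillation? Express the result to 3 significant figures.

Areal heat capacity C = ρ c_p D = 2101 × 916.7 × 1.643 = 3.16×10^6 J/(m²·K).
Angular frequency ω = 2π / T = 2π / 3.15×10^7 s = 1.99×10^-7 s⁻¹.
√((Cω)² + λ²) = √((0.630)² + 21.30²) = 21.3 W/(m²·K).
Amplitude A = F₀ / √((Cω)²+λ²) = 293.4 / 21.3 = 13.8 K.

13.8 K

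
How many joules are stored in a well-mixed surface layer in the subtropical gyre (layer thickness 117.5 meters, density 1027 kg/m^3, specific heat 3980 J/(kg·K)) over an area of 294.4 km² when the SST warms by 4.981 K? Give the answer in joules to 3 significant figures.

Areal heat capacity C = ρ c_p D = 1027 × 3980 × 117.5 = 4.80×10^8 J/(m²·K).
Heat per unit area: q = C ΔT = 4.80×10^8 × 4.981 = 2.39×10^9 J/m².
Total heat: Q = q × A = 2.39×10^9 × (294.4 × 10⁶ m²) = 7.04×10^17 J.

7.04×10^17 J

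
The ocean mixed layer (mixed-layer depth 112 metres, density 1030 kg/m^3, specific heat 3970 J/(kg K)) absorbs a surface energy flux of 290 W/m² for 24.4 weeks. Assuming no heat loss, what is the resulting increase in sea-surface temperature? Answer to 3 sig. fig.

9.34 K

Areal heat capacity C = ρ c_p D = 1030 × 3970 × 112 = 4.58×10^8 J/(m²·K).
Net heat input Q = F Δt = 290 × (24.4 weeks × 6.048×10^5 s/week) = 4.28×10^9 J/m².
ΔT = Q / C = 4.28×10^9 / 4.58×10^8 = 9.34 K.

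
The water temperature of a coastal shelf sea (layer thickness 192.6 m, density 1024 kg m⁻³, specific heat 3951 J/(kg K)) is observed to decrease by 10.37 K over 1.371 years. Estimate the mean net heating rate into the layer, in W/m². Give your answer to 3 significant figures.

Areal heat capacity C = ρ c_p D = 1024 × 3951 × 192.6 = 7.79×10^8 J/(m^2 K).
Required heat per unit area: Q = C ΔT = 7.79×10^8 × -10.37 = -8.08×10^9 J/m².
Flux F = Q / Δt = -8.08×10^9 / 4.33×10^7 s = -187 W/m².

-187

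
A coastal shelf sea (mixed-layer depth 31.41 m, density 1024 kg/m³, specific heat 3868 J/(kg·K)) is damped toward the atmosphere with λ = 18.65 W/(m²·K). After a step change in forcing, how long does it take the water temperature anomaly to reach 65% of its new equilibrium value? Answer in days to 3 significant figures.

Areal heat capacity C = ρ c_p D = 1024 × 3868 × 31.41 = 1.24×10^8 J m⁻² K⁻¹.
τ = C / λ = 1.24×10^8 / 18.65 = 6.67×10^6 s.
Fraction reached: 1 − e^(−t/τ) = 0.65 ⇒ t = −τ ln(1 − 0.65) = τ × 1.05.
t = 7.00×10^6 s = 81.1 days.

81.1 days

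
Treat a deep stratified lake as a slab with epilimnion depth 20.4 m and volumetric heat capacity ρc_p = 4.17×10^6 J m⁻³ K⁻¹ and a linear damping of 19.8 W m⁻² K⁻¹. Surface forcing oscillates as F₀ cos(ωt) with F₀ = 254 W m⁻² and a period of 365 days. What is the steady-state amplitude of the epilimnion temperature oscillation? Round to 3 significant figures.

9.75 K

Areal heat capacity C = ρc_p × D = 4.17×10^6 × 20.4 = 8.51×10^7 J/(m²·K).
Angular frequency ω = 2π / T = 2π / 3.15×10^7 s = 1.99×10^-7 s⁻¹.
√((Cω)² + λ²) = √((16.9)² + 19.8²) = 26.1 W/(m²·K).
Amplitude A = F₀ / √((Cω)²+λ²) = 254 / 26.1 = 9.75 K.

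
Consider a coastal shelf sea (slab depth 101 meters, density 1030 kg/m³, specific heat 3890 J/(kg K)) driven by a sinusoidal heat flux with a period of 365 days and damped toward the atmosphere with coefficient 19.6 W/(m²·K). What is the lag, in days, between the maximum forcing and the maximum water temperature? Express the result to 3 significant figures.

Areal heat capacity C = ρ c_p D = 1030 × 3890 × 101 = 4.05×10^8 J m⁻² K⁻¹.
ω = 2π / 3.15×10^7 s = 1.99×10^-7 s⁻¹.
Phase lag φ = arctan(Cω/λ) = arctan(80.6/19.6) = 1.33 rad.
Time lag = φ / ω = 1.33 / 1.99×10^-7 = 6.69×10^6 s = 77.4 days.

77.4 days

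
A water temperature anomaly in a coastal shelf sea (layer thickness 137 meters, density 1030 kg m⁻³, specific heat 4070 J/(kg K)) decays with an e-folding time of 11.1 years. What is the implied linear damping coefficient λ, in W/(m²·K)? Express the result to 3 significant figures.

Areal heat capacity C = ρ c_p D = 1030 × 4070 × 137 = 5.74×10^8 J/(m^2 K).
τ = 11.1 years = 3.50×10^8 s.
λ = C / τ = 5.74×10^8 / 3.50×10^8 = 1.64 W/(m²·K).

1.64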